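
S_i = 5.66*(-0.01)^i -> [5.66, -0.06, 0.0, -0.0, 0.0]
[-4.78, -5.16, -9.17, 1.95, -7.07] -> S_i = Random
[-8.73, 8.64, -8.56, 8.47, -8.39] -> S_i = -8.73*(-0.99)^i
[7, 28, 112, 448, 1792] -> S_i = 7*4^i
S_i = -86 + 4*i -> [-86, -82, -78, -74, -70]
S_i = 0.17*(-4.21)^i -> [0.17, -0.72, 3.01, -12.69, 53.4]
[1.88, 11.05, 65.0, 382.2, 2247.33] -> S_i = 1.88*5.88^i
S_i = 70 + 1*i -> [70, 71, 72, 73, 74]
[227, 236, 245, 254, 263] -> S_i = 227 + 9*i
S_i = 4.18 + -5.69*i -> [4.18, -1.51, -7.2, -12.89, -18.58]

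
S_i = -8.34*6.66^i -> [-8.34, -55.54, -369.93, -2463.71, -16408.28]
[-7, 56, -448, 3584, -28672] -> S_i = -7*-8^i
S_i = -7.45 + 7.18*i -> [-7.45, -0.27, 6.91, 14.09, 21.27]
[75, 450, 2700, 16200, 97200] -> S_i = 75*6^i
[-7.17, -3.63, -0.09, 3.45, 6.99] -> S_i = -7.17 + 3.54*i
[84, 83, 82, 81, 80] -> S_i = 84 + -1*i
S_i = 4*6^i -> [4, 24, 144, 864, 5184]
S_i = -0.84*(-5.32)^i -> [-0.84, 4.47, -23.77, 126.48, -672.86]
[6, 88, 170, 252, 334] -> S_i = 6 + 82*i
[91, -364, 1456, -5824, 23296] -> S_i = 91*-4^i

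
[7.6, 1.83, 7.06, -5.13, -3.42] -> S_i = Random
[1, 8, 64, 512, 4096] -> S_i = 1*8^i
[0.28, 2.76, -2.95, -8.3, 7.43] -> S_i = Random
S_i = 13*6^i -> [13, 78, 468, 2808, 16848]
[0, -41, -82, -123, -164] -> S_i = 0 + -41*i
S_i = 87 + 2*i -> [87, 89, 91, 93, 95]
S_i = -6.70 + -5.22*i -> [-6.7, -11.92, -17.14, -22.36, -27.58]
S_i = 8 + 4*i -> [8, 12, 16, 20, 24]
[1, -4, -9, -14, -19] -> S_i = 1 + -5*i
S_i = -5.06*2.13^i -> [-5.06, -10.78, -22.96, -48.9, -104.15]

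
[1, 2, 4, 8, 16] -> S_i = 1*2^i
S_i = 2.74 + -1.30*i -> [2.74, 1.44, 0.14, -1.16, -2.46]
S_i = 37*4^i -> [37, 148, 592, 2368, 9472]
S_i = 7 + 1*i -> [7, 8, 9, 10, 11]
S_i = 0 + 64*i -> [0, 64, 128, 192, 256]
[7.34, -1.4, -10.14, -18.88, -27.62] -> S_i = 7.34 + -8.74*i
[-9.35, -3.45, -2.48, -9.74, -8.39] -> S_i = Random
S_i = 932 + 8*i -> [932, 940, 948, 956, 964]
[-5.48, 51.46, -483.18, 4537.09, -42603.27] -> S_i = -5.48*(-9.39)^i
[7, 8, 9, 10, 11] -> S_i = 7 + 1*i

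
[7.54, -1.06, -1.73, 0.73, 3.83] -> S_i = Random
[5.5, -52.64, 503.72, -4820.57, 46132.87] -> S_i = 5.50*(-9.57)^i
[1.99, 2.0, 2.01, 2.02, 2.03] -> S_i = 1.99 + 0.01*i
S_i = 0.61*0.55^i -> [0.61, 0.34, 0.18, 0.1, 0.06]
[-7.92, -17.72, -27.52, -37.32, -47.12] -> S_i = -7.92 + -9.80*i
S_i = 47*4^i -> [47, 188, 752, 3008, 12032]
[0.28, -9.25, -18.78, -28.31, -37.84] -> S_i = 0.28 + -9.53*i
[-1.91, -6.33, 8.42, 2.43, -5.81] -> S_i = Random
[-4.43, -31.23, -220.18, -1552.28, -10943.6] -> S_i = -4.43*7.05^i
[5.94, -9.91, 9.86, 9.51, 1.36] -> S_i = Random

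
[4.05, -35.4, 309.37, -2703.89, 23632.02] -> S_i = 4.05*(-8.74)^i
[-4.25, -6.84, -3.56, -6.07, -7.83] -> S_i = Random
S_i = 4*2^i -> [4, 8, 16, 32, 64]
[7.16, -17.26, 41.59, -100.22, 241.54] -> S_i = 7.16*(-2.41)^i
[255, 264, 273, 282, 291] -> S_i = 255 + 9*i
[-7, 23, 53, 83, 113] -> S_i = -7 + 30*i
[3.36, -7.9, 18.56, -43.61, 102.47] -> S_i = 3.36*(-2.35)^i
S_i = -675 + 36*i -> [-675, -639, -603, -567, -531]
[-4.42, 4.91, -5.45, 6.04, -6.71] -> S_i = -4.42*(-1.11)^i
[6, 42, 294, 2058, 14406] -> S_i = 6*7^i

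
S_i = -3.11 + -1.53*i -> [-3.11, -4.64, -6.17, -7.7, -9.23]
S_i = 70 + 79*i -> [70, 149, 228, 307, 386]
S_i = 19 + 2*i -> [19, 21, 23, 25, 27]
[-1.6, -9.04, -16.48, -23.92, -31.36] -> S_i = -1.60 + -7.44*i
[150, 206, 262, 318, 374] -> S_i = 150 + 56*i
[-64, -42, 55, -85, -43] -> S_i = Random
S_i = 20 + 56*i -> [20, 76, 132, 188, 244]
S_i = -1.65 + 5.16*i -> [-1.65, 3.51, 8.67, 13.83, 18.99]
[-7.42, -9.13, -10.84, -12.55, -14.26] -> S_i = -7.42 + -1.71*i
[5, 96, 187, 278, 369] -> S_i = 5 + 91*i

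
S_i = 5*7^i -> [5, 35, 245, 1715, 12005]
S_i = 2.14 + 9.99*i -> [2.14, 12.13, 22.12, 32.11, 42.1]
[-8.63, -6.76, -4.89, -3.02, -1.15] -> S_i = -8.63 + 1.87*i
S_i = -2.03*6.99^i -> [-2.03, -14.19, -99.19, -693.31, -4846.24]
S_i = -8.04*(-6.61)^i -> [-8.04, 53.14, -351.28, 2321.99, -15348.36]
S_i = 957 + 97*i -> [957, 1054, 1151, 1248, 1345]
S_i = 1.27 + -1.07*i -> [1.27, 0.2, -0.87, -1.94, -3.01]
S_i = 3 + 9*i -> [3, 12, 21, 30, 39]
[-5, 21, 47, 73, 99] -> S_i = -5 + 26*i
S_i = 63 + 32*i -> [63, 95, 127, 159, 191]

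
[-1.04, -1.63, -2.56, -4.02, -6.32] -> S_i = -1.04*1.57^i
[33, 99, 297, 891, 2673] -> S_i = 33*3^i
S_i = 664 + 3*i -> [664, 667, 670, 673, 676]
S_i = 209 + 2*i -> [209, 211, 213, 215, 217]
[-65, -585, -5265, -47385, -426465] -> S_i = -65*9^i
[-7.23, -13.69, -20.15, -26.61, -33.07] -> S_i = -7.23 + -6.46*i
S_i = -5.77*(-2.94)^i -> [-5.77, 16.96, -49.87, 146.63, -431.09]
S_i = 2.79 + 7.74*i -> [2.79, 10.53, 18.27, 26.01, 33.75]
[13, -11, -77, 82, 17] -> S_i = Random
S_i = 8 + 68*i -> [8, 76, 144, 212, 280]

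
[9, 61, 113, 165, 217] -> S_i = 9 + 52*i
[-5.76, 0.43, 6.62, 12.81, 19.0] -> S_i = -5.76 + 6.19*i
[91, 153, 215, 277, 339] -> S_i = 91 + 62*i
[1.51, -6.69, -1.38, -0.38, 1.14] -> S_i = Random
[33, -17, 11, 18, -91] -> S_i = Random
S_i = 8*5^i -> [8, 40, 200, 1000, 5000]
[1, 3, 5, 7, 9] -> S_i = 1 + 2*i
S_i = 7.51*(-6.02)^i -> [7.51, -45.21, 272.17, -1638.44, 9863.38]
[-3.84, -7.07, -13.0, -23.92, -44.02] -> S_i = -3.84*1.84^i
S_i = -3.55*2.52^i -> [-3.55, -8.95, -22.54, -56.81, -143.16]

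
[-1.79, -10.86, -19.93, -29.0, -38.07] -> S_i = -1.79 + -9.07*i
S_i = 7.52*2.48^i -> [7.52, 18.65, 46.25, 114.7, 284.46]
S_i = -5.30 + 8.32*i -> [-5.3, 3.02, 11.34, 19.66, 27.98]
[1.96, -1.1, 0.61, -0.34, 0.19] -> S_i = 1.96*(-0.56)^i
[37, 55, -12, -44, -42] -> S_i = Random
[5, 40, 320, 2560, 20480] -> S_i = 5*8^i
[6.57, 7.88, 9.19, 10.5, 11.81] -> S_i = 6.57 + 1.31*i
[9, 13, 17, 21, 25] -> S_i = 9 + 4*i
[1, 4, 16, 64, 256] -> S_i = 1*4^i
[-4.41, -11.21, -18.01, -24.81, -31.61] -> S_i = -4.41 + -6.80*i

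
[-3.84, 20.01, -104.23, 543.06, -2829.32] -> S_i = -3.84*(-5.21)^i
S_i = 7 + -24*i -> [7, -17, -41, -65, -89]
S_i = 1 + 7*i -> [1, 8, 15, 22, 29]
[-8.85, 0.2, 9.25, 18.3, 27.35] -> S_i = -8.85 + 9.05*i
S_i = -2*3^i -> [-2, -6, -18, -54, -162]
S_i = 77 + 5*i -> [77, 82, 87, 92, 97]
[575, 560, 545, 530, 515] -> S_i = 575 + -15*i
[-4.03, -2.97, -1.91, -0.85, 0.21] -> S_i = -4.03 + 1.06*i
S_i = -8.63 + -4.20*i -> [-8.63, -12.83, -17.03, -21.23, -25.43]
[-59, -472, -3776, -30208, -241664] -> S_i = -59*8^i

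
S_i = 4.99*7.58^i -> [4.99, 37.82, 286.71, 2173.24, 16473.18]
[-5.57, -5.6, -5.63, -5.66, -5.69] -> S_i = -5.57 + -0.03*i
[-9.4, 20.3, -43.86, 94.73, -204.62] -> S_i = -9.40*(-2.16)^i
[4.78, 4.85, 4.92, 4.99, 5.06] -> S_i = 4.78 + 0.07*i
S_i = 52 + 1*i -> [52, 53, 54, 55, 56]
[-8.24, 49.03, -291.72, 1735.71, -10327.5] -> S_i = -8.24*(-5.95)^i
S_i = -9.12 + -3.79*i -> [-9.12, -12.91, -16.7, -20.49, -24.28]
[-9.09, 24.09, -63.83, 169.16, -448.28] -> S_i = -9.09*(-2.65)^i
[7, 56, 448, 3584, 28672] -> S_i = 7*8^i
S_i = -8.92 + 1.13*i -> [-8.92, -7.79, -6.66, -5.53, -4.4]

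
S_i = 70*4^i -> [70, 280, 1120, 4480, 17920]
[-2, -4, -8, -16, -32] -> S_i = -2*2^i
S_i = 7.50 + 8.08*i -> [7.5, 15.58, 23.66, 31.74, 39.82]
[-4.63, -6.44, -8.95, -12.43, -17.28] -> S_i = -4.63*1.39^i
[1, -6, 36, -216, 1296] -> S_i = 1*-6^i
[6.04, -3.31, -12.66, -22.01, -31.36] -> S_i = 6.04 + -9.35*i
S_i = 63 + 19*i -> [63, 82, 101, 120, 139]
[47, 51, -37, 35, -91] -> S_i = Random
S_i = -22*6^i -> [-22, -132, -792, -4752, -28512]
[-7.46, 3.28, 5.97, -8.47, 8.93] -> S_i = Random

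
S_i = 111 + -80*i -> [111, 31, -49, -129, -209]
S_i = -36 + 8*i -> [-36, -28, -20, -12, -4]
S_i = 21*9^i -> [21, 189, 1701, 15309, 137781]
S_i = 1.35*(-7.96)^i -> [1.35, -10.75, 85.54, -680.88, 5419.83]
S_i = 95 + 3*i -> [95, 98, 101, 104, 107]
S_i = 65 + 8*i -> [65, 73, 81, 89, 97]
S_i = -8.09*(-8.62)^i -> [-8.09, 69.74, -601.12, 5181.68, -44666.05]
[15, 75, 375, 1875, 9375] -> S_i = 15*5^i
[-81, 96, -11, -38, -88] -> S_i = Random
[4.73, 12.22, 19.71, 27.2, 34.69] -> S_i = 4.73 + 7.49*i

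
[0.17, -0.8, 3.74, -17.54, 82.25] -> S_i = 0.17*(-4.69)^i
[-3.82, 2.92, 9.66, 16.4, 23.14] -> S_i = -3.82 + 6.74*i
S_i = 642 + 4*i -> [642, 646, 650, 654, 658]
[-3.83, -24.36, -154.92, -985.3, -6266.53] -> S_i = -3.83*6.36^i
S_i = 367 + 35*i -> [367, 402, 437, 472, 507]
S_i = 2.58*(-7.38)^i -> [2.58, -19.04, 140.52, -1037.02, 7653.24]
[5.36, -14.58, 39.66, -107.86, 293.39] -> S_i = 5.36*(-2.72)^i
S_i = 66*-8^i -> [66, -528, 4224, -33792, 270336]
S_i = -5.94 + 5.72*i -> [-5.94, -0.22, 5.5, 11.22, 16.94]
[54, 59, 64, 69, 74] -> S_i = 54 + 5*i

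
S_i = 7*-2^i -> [7, -14, 28, -56, 112]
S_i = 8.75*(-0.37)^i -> [8.75, -3.24, 1.2, -0.44, 0.16]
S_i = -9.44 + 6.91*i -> [-9.44, -2.53, 4.38, 11.29, 18.2]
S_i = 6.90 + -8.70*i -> [6.9, -1.8, -10.5, -19.2, -27.9]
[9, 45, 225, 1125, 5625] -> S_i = 9*5^i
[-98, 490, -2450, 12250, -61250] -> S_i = -98*-5^i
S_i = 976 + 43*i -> [976, 1019, 1062, 1105, 1148]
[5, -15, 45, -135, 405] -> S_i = 5*-3^i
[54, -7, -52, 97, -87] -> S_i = Random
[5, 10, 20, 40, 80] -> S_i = 5*2^i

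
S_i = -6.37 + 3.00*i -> [-6.37, -3.37, -0.37, 2.63, 5.63]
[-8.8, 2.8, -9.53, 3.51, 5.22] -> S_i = Random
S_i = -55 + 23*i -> [-55, -32, -9, 14, 37]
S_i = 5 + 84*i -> [5, 89, 173, 257, 341]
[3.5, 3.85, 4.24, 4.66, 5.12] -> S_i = 3.50*1.10^i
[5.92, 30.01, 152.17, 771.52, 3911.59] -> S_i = 5.92*5.07^i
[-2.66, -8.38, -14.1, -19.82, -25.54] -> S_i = -2.66 + -5.72*i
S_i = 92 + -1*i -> [92, 91, 90, 89, 88]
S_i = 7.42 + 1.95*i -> [7.42, 9.37, 11.32, 13.27, 15.22]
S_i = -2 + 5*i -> [-2, 3, 8, 13, 18]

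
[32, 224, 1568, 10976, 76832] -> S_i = 32*7^i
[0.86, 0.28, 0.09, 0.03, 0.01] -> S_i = 0.86*0.33^i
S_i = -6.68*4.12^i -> [-6.68, -27.52, -113.39, -467.16, -1924.71]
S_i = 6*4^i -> [6, 24, 96, 384, 1536]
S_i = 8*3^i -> [8, 24, 72, 216, 648]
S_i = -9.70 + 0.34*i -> [-9.7, -9.36, -9.02, -8.68, -8.34]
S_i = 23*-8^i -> [23, -184, 1472, -11776, 94208]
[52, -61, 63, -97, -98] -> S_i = Random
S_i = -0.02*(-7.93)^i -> [-0.02, 0.16, -1.26, 9.97, -79.09]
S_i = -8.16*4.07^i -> [-8.16, -33.21, -135.17, -550.14, -2239.07]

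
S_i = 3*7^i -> [3, 21, 147, 1029, 7203]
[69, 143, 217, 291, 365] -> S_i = 69 + 74*i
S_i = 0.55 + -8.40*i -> [0.55, -7.85, -16.25, -24.65, -33.05]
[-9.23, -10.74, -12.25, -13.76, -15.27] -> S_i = -9.23 + -1.51*i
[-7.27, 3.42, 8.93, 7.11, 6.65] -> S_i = Random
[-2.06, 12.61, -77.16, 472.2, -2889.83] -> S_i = -2.06*(-6.12)^i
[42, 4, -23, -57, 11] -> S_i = Random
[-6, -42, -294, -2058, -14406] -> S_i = -6*7^i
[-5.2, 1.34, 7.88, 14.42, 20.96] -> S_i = -5.20 + 6.54*i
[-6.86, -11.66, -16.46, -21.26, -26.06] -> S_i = -6.86 + -4.80*i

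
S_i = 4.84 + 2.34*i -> [4.84, 7.18, 9.52, 11.86, 14.2]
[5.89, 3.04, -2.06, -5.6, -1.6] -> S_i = Random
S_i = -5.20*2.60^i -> [-5.2, -13.52, -35.15, -91.4, -237.63]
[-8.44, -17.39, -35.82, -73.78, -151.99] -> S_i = -8.44*2.06^i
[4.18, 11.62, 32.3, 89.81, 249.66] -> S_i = 4.18*2.78^i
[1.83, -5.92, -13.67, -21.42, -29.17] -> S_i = 1.83 + -7.75*i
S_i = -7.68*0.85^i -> [-7.68, -6.53, -5.55, -4.72, -4.01]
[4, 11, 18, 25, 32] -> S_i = 4 + 7*i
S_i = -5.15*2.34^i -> [-5.15, -12.05, -28.2, -65.99, -154.41]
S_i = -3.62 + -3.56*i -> [-3.62, -7.18, -10.74, -14.3, -17.86]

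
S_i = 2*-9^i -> [2, -18, 162, -1458, 13122]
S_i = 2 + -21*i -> [2, -19, -40, -61, -82]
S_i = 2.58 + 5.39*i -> [2.58, 7.97, 13.36, 18.75, 24.14]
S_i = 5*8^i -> [5, 40, 320, 2560, 20480]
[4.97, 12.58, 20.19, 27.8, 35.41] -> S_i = 4.97 + 7.61*i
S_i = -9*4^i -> [-9, -36, -144, -576, -2304]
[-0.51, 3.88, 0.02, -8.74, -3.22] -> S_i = Random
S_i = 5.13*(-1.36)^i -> [5.13, -6.98, 9.49, -12.9, 17.55]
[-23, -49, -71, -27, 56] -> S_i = Random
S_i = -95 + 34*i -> [-95, -61, -27, 7, 41]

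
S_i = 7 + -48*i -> [7, -41, -89, -137, -185]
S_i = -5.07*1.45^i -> [-5.07, -7.35, -10.66, -15.46, -22.41]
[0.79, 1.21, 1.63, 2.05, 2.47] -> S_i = 0.79 + 0.42*i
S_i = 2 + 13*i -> [2, 15, 28, 41, 54]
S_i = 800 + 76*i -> [800, 876, 952, 1028, 1104]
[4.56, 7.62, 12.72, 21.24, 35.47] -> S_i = 4.56*1.67^i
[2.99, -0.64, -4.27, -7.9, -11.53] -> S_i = 2.99 + -3.63*i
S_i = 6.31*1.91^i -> [6.31, 12.05, 23.02, 43.97, 83.98]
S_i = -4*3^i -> [-4, -12, -36, -108, -324]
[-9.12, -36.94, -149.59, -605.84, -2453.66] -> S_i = -9.12*4.05^i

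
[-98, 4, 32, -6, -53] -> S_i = Random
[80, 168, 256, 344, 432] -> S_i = 80 + 88*i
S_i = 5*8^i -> [5, 40, 320, 2560, 20480]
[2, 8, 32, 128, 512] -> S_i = 2*4^i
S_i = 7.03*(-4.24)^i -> [7.03, -29.81, 126.38, -535.86, 2272.05]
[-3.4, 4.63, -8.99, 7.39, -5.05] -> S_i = Random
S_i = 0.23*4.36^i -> [0.23, 1.0, 4.37, 19.06, 83.11]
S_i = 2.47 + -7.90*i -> [2.47, -5.43, -13.33, -21.23, -29.13]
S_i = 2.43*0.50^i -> [2.43, 1.22, 0.61, 0.3, 0.15]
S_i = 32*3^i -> [32, 96, 288, 864, 2592]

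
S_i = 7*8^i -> [7, 56, 448, 3584, 28672]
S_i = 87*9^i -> [87, 783, 7047, 63423, 570807]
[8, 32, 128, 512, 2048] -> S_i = 8*4^i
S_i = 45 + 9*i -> [45, 54, 63, 72, 81]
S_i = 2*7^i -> [2, 14, 98, 686, 4802]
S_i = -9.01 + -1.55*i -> [-9.01, -10.56, -12.11, -13.66, -15.21]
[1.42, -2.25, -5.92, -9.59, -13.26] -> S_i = 1.42 + -3.67*i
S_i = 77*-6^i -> [77, -462, 2772, -16632, 99792]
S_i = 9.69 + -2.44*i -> [9.69, 7.25, 4.81, 2.37, -0.07]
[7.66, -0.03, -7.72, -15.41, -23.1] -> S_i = 7.66 + -7.69*i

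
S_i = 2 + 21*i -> [2, 23, 44, 65, 86]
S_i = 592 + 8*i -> [592, 600, 608, 616, 624]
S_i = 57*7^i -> [57, 399, 2793, 19551, 136857]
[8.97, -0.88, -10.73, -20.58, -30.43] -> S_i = 8.97 + -9.85*i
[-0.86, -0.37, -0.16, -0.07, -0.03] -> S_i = -0.86*0.43^i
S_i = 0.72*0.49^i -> [0.72, 0.35, 0.17, 0.08, 0.04]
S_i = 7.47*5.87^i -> [7.47, 43.85, 257.39, 1510.9, 8868.97]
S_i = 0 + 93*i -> [0, 93, 186, 279, 372]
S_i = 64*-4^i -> [64, -256, 1024, -4096, 16384]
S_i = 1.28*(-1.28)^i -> [1.28, -1.64, 2.1, -2.68, 3.44]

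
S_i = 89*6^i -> [89, 534, 3204, 19224, 115344]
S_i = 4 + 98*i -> [4, 102, 200, 298, 396]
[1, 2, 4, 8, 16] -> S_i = 1*2^i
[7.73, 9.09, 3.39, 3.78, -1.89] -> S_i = Random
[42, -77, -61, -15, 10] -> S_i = Random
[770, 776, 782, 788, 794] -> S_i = 770 + 6*i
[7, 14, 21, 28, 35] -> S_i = 7 + 7*i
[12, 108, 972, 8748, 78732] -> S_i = 12*9^i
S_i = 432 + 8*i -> [432, 440, 448, 456, 464]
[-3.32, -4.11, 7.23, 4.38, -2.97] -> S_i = Random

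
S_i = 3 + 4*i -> [3, 7, 11, 15, 19]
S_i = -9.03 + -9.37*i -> [-9.03, -18.4, -27.77, -37.14, -46.51]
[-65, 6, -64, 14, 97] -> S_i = Random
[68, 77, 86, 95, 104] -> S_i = 68 + 9*i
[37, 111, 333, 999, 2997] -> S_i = 37*3^i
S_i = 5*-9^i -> [5, -45, 405, -3645, 32805]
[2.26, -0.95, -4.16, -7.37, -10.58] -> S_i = 2.26 + -3.21*i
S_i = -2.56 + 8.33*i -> [-2.56, 5.77, 14.1, 22.43, 30.76]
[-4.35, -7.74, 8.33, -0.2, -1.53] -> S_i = Random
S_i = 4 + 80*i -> [4, 84, 164, 244, 324]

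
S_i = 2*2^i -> [2, 4, 8, 16, 32]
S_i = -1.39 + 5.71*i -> [-1.39, 4.32, 10.03, 15.74, 21.45]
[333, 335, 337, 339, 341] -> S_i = 333 + 2*i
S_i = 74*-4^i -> [74, -296, 1184, -4736, 18944]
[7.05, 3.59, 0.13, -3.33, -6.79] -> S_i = 7.05 + -3.46*i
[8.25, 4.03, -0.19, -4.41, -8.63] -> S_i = 8.25 + -4.22*i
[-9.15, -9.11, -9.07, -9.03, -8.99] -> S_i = -9.15 + 0.04*i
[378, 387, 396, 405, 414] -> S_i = 378 + 9*i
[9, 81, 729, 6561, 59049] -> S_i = 9*9^i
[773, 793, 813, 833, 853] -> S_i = 773 + 20*i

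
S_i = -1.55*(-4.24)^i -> [-1.55, 6.57, -27.87, 118.15, -500.95]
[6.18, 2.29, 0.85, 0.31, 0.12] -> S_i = 6.18*0.37^i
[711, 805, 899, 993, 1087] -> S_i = 711 + 94*i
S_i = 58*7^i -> [58, 406, 2842, 19894, 139258]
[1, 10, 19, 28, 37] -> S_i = 1 + 9*i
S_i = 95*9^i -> [95, 855, 7695, 69255, 623295]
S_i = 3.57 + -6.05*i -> [3.57, -2.48, -8.53, -14.58, -20.63]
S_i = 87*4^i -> [87, 348, 1392, 5568, 22272]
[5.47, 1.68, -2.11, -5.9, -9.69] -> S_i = 5.47 + -3.79*i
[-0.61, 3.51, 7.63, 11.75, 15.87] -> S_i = -0.61 + 4.12*i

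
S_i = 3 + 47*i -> [3, 50, 97, 144, 191]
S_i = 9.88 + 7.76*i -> [9.88, 17.64, 25.4, 33.16, 40.92]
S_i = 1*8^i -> [1, 8, 64, 512, 4096]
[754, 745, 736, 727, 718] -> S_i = 754 + -9*i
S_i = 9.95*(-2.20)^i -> [9.95, -21.89, 48.16, -105.95, 233.08]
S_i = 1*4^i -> [1, 4, 16, 64, 256]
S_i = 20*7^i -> [20, 140, 980, 6860, 48020]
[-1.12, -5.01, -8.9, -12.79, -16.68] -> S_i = -1.12 + -3.89*i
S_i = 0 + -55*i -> [0, -55, -110, -165, -220]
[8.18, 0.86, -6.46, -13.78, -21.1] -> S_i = 8.18 + -7.32*i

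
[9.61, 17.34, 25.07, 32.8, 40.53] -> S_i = 9.61 + 7.73*i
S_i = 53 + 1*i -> [53, 54, 55, 56, 57]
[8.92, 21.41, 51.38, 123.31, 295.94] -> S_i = 8.92*2.40^i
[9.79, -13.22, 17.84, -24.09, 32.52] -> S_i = 9.79*(-1.35)^i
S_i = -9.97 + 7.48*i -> [-9.97, -2.49, 4.99, 12.47, 19.95]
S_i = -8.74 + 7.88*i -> [-8.74, -0.86, 7.02, 14.9, 22.78]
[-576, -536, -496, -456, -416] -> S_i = -576 + 40*i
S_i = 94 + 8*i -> [94, 102, 110, 118, 126]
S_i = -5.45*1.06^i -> [-5.45, -5.78, -6.12, -6.49, -6.88]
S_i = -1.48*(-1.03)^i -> [-1.48, 1.52, -1.57, 1.62, -1.67]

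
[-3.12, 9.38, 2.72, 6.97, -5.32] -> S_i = Random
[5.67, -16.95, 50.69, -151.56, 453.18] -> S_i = 5.67*(-2.99)^i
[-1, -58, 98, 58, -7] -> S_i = Random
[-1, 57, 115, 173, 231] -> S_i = -1 + 58*i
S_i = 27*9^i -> [27, 243, 2187, 19683, 177147]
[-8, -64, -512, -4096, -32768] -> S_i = -8*8^i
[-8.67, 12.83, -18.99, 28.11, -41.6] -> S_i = -8.67*(-1.48)^i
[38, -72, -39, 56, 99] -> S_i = Random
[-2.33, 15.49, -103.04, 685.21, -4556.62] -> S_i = -2.33*(-6.65)^i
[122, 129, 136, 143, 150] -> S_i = 122 + 7*i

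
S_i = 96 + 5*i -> [96, 101, 106, 111, 116]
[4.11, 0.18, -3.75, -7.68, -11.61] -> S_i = 4.11 + -3.93*i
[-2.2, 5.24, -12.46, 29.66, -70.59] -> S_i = -2.20*(-2.38)^i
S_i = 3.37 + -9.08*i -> [3.37, -5.71, -14.79, -23.87, -32.95]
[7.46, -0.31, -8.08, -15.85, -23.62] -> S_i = 7.46 + -7.77*i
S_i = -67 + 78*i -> [-67, 11, 89, 167, 245]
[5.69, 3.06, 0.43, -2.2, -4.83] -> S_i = 5.69 + -2.63*i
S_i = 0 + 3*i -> [0, 3, 6, 9, 12]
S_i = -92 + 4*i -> [-92, -88, -84, -80, -76]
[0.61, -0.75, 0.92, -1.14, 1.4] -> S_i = 0.61*(-1.23)^i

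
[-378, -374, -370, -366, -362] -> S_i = -378 + 4*i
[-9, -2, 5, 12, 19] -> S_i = -9 + 7*i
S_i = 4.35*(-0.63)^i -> [4.35, -2.74, 1.73, -1.09, 0.69]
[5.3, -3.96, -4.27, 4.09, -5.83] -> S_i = Random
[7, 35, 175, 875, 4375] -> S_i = 7*5^i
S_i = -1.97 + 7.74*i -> [-1.97, 5.77, 13.51, 21.25, 28.99]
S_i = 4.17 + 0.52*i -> [4.17, 4.69, 5.21, 5.73, 6.25]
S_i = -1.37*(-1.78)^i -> [-1.37, 2.44, -4.34, 7.73, -13.75]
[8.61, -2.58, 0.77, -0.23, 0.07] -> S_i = 8.61*(-0.30)^i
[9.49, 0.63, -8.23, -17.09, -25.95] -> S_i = 9.49 + -8.86*i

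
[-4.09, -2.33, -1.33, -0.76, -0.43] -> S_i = -4.09*0.57^i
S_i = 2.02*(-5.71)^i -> [2.02, -11.53, 65.86, -376.06, 2147.32]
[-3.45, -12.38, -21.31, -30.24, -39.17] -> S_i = -3.45 + -8.93*i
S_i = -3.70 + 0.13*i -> [-3.7, -3.57, -3.44, -3.31, -3.18]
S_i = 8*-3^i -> [8, -24, 72, -216, 648]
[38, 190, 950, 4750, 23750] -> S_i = 38*5^i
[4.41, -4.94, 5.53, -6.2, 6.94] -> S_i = 4.41*(-1.12)^i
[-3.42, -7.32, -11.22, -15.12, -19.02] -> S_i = -3.42 + -3.90*i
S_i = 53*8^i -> [53, 424, 3392, 27136, 217088]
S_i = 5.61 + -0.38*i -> [5.61, 5.23, 4.85, 4.47, 4.09]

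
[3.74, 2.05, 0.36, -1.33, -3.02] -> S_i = 3.74 + -1.69*i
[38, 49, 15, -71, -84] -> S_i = Random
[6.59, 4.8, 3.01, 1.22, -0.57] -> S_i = 6.59 + -1.79*i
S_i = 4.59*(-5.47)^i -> [4.59, -25.11, 137.34, -751.23, 4109.24]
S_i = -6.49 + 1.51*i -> [-6.49, -4.98, -3.47, -1.96, -0.45]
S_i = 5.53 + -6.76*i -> [5.53, -1.23, -7.99, -14.75, -21.51]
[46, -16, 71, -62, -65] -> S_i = Random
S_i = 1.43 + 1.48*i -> [1.43, 2.91, 4.39, 5.87, 7.35]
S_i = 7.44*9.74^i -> [7.44, 72.47, 705.81, 6874.64, 66958.97]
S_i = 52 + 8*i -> [52, 60, 68, 76, 84]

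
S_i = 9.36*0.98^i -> [9.36, 9.17, 8.99, 8.81, 8.63]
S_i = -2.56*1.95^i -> [-2.56, -4.99, -9.73, -18.98, -37.02]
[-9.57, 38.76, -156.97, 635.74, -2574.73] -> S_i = -9.57*(-4.05)^i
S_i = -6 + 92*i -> [-6, 86, 178, 270, 362]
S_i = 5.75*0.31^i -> [5.75, 1.78, 0.55, 0.17, 0.05]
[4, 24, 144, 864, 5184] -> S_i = 4*6^i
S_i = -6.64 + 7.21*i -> [-6.64, 0.57, 7.78, 14.99, 22.2]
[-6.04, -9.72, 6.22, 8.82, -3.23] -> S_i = Random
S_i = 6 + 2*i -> [6, 8, 10, 12, 14]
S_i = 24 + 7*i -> [24, 31, 38, 45, 52]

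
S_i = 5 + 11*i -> [5, 16, 27, 38, 49]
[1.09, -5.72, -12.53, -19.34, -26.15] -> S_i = 1.09 + -6.81*i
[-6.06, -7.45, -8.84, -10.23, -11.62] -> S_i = -6.06 + -1.39*i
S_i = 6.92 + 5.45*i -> [6.92, 12.37, 17.82, 23.27, 28.72]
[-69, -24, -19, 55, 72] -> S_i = Random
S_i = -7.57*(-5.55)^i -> [-7.57, 42.01, -233.17, 1294.12, -7182.37]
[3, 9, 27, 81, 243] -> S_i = 3*3^i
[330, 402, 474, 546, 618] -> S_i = 330 + 72*i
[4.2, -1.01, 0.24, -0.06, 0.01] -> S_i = 4.20*(-0.24)^i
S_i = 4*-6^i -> [4, -24, 144, -864, 5184]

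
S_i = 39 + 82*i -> [39, 121, 203, 285, 367]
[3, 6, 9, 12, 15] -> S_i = 3 + 3*i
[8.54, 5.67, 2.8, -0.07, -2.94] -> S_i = 8.54 + -2.87*i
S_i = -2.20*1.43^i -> [-2.2, -3.15, -4.5, -6.43, -9.2]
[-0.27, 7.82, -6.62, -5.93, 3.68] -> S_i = Random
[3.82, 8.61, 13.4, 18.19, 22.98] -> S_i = 3.82 + 4.79*i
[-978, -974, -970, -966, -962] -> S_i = -978 + 4*i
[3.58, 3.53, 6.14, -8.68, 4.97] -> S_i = Random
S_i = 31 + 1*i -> [31, 32, 33, 34, 35]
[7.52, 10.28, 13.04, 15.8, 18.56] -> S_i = 7.52 + 2.76*i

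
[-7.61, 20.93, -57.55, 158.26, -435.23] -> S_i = -7.61*(-2.75)^i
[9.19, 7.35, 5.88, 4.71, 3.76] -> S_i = 9.19*0.80^i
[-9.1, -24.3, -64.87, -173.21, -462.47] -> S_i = -9.10*2.67^i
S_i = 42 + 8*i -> [42, 50, 58, 66, 74]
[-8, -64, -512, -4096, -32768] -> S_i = -8*8^i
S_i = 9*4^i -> [9, 36, 144, 576, 2304]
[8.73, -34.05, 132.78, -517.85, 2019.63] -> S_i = 8.73*(-3.90)^i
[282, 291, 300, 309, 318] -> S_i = 282 + 9*i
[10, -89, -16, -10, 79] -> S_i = Random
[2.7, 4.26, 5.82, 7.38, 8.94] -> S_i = 2.70 + 1.56*i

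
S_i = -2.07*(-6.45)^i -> [-2.07, 13.35, -86.12, 555.46, -3582.69]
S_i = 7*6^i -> [7, 42, 252, 1512, 9072]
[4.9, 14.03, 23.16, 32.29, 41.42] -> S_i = 4.90 + 9.13*i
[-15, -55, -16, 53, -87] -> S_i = Random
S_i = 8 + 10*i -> [8, 18, 28, 38, 48]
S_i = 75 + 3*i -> [75, 78, 81, 84, 87]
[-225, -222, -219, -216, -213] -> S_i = -225 + 3*i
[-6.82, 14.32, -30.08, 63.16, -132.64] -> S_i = -6.82*(-2.10)^i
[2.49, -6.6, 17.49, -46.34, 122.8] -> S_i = 2.49*(-2.65)^i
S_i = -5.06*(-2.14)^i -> [-5.06, 10.83, -23.17, 49.59, -106.12]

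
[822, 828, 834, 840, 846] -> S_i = 822 + 6*i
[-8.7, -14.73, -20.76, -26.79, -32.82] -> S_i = -8.70 + -6.03*i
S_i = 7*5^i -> [7, 35, 175, 875, 4375]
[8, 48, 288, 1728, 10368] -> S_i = 8*6^i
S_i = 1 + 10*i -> [1, 11, 21, 31, 41]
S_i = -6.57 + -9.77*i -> [-6.57, -16.34, -26.11, -35.88, -45.65]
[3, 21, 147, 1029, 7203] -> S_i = 3*7^i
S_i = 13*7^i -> [13, 91, 637, 4459, 31213]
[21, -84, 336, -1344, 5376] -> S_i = 21*-4^i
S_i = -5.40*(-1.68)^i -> [-5.4, 9.07, -15.24, 25.6, -43.02]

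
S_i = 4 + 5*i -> [4, 9, 14, 19, 24]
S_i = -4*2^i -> [-4, -8, -16, -32, -64]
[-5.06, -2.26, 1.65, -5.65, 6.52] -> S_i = Random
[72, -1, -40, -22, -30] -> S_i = Random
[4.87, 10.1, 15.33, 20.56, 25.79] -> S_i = 4.87 + 5.23*i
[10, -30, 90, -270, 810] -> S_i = 10*-3^i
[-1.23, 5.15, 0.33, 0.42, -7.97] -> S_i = Random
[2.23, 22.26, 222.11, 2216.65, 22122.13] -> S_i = 2.23*9.98^i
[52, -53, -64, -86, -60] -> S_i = Random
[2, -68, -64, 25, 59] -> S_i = Random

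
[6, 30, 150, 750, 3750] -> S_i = 6*5^i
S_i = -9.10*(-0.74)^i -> [-9.1, 6.73, -4.98, 3.69, -2.73]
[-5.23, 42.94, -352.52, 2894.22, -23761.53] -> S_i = -5.23*(-8.21)^i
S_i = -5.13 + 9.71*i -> [-5.13, 4.58, 14.29, 24.0, 33.71]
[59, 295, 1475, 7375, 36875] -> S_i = 59*5^i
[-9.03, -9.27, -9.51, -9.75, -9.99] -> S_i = -9.03 + -0.24*i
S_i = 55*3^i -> [55, 165, 495, 1485, 4455]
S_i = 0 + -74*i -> [0, -74, -148, -222, -296]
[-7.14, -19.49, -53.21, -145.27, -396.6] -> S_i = -7.14*2.73^i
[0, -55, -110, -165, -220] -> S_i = 0 + -55*i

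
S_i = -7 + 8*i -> [-7, 1, 9, 17, 25]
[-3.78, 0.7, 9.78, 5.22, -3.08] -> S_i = Random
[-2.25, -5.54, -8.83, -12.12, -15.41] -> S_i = -2.25 + -3.29*i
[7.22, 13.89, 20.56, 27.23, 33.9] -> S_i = 7.22 + 6.67*i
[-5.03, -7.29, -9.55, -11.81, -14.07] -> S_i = -5.03 + -2.26*i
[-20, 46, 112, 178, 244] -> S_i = -20 + 66*i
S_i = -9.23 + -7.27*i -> [-9.23, -16.5, -23.77, -31.04, -38.31]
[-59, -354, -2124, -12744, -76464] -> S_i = -59*6^i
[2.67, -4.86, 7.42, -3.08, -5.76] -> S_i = Random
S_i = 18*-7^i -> [18, -126, 882, -6174, 43218]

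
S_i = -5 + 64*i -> [-5, 59, 123, 187, 251]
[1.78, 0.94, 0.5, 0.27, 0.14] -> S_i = 1.78*0.53^i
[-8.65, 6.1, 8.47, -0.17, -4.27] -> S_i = Random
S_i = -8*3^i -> [-8, -24, -72, -216, -648]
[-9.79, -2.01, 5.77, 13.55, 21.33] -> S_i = -9.79 + 7.78*i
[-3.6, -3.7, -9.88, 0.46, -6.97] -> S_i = Random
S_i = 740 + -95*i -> [740, 645, 550, 455, 360]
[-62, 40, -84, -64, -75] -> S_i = Random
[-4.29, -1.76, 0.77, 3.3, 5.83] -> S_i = -4.29 + 2.53*i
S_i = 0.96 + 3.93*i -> [0.96, 4.89, 8.82, 12.75, 16.68]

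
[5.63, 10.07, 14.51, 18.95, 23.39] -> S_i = 5.63 + 4.44*i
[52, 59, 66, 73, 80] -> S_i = 52 + 7*i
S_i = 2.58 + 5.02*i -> [2.58, 7.6, 12.62, 17.64, 22.66]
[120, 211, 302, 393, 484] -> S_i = 120 + 91*i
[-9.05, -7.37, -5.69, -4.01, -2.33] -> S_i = -9.05 + 1.68*i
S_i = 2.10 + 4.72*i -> [2.1, 6.82, 11.54, 16.26, 20.98]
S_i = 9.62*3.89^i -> [9.62, 37.42, 145.57, 566.27, 2202.79]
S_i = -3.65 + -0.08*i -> [-3.65, -3.73, -3.81, -3.89, -3.97]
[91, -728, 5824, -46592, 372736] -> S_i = 91*-8^i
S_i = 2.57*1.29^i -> [2.57, 3.32, 4.28, 5.52, 7.12]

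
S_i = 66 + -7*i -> [66, 59, 52, 45, 38]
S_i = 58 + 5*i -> [58, 63, 68, 73, 78]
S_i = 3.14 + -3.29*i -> [3.14, -0.15, -3.44, -6.73, -10.02]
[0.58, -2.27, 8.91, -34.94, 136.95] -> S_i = 0.58*(-3.92)^i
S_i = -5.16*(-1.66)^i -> [-5.16, 8.57, -14.22, 23.6, -39.18]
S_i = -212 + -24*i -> [-212, -236, -260, -284, -308]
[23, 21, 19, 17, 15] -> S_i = 23 + -2*i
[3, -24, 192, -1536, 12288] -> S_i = 3*-8^i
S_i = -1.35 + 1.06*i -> [-1.35, -0.29, 0.77, 1.83, 2.89]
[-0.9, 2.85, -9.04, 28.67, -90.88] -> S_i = -0.90*(-3.17)^i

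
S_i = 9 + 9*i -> [9, 18, 27, 36, 45]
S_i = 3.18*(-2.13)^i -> [3.18, -6.77, 14.43, -30.73, 65.46]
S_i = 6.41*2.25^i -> [6.41, 14.42, 32.45, 73.01, 164.28]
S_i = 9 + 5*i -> [9, 14, 19, 24, 29]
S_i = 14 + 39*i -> [14, 53, 92, 131, 170]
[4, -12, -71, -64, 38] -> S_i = Random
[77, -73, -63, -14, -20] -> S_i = Random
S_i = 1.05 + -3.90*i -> [1.05, -2.85, -6.75, -10.65, -14.55]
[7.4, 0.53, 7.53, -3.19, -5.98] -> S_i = Random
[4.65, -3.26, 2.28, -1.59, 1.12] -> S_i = 4.65*(-0.70)^i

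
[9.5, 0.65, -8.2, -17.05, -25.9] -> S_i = 9.50 + -8.85*i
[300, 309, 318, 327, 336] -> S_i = 300 + 9*i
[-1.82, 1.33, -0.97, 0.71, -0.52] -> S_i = -1.82*(-0.73)^i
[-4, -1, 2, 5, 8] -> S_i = -4 + 3*i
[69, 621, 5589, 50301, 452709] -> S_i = 69*9^i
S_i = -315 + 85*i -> [-315, -230, -145, -60, 25]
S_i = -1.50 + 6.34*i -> [-1.5, 4.84, 11.18, 17.52, 23.86]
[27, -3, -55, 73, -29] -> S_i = Random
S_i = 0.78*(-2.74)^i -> [0.78, -2.14, 5.86, -16.05, 43.96]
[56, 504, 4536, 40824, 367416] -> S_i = 56*9^i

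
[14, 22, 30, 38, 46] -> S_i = 14 + 8*i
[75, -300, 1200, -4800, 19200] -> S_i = 75*-4^i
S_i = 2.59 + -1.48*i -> [2.59, 1.11, -0.37, -1.85, -3.33]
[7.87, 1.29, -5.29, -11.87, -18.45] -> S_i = 7.87 + -6.58*i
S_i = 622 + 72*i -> [622, 694, 766, 838, 910]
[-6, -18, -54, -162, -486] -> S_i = -6*3^i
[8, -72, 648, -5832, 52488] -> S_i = 8*-9^i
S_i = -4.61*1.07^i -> [-4.61, -4.93, -5.28, -5.65, -6.04]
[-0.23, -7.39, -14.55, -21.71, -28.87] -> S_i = -0.23 + -7.16*i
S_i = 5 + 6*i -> [5, 11, 17, 23, 29]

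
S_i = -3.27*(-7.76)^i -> [-3.27, 25.38, -196.91, 1528.03, -11857.54]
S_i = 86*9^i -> [86, 774, 6966, 62694, 564246]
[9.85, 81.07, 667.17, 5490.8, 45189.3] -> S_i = 9.85*8.23^i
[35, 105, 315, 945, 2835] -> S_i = 35*3^i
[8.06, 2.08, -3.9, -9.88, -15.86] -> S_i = 8.06 + -5.98*i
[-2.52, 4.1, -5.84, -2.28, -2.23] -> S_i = Random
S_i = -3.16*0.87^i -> [-3.16, -2.75, -2.39, -2.08, -1.81]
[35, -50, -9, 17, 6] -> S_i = Random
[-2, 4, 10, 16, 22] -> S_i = -2 + 6*i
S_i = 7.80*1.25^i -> [7.8, 9.75, 12.19, 15.23, 19.04]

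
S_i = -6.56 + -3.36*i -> [-6.56, -9.92, -13.28, -16.64, -20.0]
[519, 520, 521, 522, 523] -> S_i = 519 + 1*i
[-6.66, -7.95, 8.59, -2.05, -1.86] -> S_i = Random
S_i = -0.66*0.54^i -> [-0.66, -0.36, -0.19, -0.1, -0.06]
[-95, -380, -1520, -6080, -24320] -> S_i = -95*4^i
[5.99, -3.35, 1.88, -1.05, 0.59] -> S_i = 5.99*(-0.56)^i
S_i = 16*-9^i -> [16, -144, 1296, -11664, 104976]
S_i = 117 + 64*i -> [117, 181, 245, 309, 373]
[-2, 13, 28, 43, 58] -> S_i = -2 + 15*i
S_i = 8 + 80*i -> [8, 88, 168, 248, 328]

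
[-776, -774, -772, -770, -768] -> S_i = -776 + 2*i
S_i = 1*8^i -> [1, 8, 64, 512, 4096]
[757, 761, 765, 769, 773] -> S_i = 757 + 4*i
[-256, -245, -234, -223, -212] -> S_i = -256 + 11*i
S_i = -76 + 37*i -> [-76, -39, -2, 35, 72]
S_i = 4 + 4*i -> [4, 8, 12, 16, 20]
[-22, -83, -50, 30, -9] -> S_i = Random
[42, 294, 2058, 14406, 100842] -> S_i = 42*7^i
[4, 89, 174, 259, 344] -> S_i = 4 + 85*i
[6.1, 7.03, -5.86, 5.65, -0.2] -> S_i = Random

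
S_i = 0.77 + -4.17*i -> [0.77, -3.4, -7.57, -11.74, -15.91]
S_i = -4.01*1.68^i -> [-4.01, -6.74, -11.32, -19.01, -31.94]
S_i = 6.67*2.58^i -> [6.67, 17.21, 44.4, 114.55, 295.53]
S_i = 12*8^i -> [12, 96, 768, 6144, 49152]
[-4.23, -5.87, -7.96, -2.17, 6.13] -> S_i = Random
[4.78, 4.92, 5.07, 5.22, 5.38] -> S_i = 4.78*1.03^i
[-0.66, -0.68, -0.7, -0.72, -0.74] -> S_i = -0.66*1.03^i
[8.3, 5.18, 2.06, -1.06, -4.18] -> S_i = 8.30 + -3.12*i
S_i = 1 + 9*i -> [1, 10, 19, 28, 37]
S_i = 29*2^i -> [29, 58, 116, 232, 464]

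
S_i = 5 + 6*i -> [5, 11, 17, 23, 29]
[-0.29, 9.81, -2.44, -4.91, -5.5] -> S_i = Random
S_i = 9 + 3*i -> [9, 12, 15, 18, 21]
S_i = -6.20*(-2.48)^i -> [-6.2, 15.38, -38.13, 94.57, -234.53]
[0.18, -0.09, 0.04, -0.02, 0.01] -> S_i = 0.18*(-0.50)^i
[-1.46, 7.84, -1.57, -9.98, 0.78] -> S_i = Random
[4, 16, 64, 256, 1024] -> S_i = 4*4^i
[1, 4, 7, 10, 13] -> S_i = 1 + 3*i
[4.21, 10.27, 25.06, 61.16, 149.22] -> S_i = 4.21*2.44^i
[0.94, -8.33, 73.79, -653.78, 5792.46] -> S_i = 0.94*(-8.86)^i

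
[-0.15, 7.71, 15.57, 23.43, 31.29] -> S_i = -0.15 + 7.86*i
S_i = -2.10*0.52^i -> [-2.1, -1.09, -0.57, -0.3, -0.15]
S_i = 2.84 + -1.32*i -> [2.84, 1.52, 0.2, -1.12, -2.44]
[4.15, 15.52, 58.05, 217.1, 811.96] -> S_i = 4.15*3.74^i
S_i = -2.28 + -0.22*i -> [-2.28, -2.5, -2.72, -2.94, -3.16]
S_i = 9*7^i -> [9, 63, 441, 3087, 21609]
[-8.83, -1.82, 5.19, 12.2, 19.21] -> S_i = -8.83 + 7.01*i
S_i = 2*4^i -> [2, 8, 32, 128, 512]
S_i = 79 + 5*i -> [79, 84, 89, 94, 99]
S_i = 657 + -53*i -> [657, 604, 551, 498, 445]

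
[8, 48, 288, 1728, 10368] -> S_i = 8*6^i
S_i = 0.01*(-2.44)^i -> [0.01, -0.02, 0.06, -0.15, 0.35]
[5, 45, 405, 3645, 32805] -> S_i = 5*9^i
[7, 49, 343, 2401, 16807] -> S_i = 7*7^i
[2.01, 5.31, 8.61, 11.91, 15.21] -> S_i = 2.01 + 3.30*i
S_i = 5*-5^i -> [5, -25, 125, -625, 3125]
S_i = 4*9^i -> [4, 36, 324, 2916, 26244]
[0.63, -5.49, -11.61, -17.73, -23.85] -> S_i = 0.63 + -6.12*i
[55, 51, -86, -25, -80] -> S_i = Random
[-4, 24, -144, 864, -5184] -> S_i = -4*-6^i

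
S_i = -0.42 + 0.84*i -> [-0.42, 0.42, 1.26, 2.1, 2.94]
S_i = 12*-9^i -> [12, -108, 972, -8748, 78732]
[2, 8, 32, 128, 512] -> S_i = 2*4^i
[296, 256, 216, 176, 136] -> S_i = 296 + -40*i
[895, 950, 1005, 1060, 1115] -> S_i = 895 + 55*i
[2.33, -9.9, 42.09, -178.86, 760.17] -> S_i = 2.33*(-4.25)^i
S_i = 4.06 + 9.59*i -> [4.06, 13.65, 23.24, 32.83, 42.42]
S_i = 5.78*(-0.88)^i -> [5.78, -5.09, 4.48, -3.94, 3.47]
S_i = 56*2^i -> [56, 112, 224, 448, 896]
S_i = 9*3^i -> [9, 27, 81, 243, 729]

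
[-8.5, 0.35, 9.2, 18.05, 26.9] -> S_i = -8.50 + 8.85*i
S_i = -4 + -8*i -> [-4, -12, -20, -28, -36]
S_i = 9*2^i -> [9, 18, 36, 72, 144]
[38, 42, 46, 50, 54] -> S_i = 38 + 4*i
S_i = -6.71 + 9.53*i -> [-6.71, 2.82, 12.35, 21.88, 31.41]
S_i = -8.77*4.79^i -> [-8.77, -42.01, -201.22, -963.84, -4616.81]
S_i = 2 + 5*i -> [2, 7, 12, 17, 22]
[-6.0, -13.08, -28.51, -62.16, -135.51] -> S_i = -6.00*2.18^i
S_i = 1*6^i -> [1, 6, 36, 216, 1296]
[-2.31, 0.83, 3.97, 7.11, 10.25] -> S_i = -2.31 + 3.14*i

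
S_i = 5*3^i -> [5, 15, 45, 135, 405]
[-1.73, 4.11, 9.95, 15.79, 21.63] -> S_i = -1.73 + 5.84*i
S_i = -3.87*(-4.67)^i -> [-3.87, 18.07, -84.4, 394.15, -1840.68]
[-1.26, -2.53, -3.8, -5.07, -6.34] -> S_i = -1.26 + -1.27*i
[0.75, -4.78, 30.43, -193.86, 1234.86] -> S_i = 0.75*(-6.37)^i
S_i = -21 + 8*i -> [-21, -13, -5, 3, 11]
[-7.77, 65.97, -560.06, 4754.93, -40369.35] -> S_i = -7.77*(-8.49)^i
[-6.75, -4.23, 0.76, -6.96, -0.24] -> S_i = Random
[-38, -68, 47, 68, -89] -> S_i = Random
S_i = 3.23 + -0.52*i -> [3.23, 2.71, 2.19, 1.67, 1.15]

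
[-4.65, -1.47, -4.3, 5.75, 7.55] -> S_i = Random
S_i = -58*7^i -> [-58, -406, -2842, -19894, -139258]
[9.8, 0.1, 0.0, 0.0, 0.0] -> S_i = 9.80*0.01^i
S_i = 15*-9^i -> [15, -135, 1215, -10935, 98415]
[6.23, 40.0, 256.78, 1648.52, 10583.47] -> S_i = 6.23*6.42^i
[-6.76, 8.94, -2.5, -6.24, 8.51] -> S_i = Random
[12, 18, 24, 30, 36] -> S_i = 12 + 6*i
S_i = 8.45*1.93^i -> [8.45, 16.31, 31.48, 60.75, 117.24]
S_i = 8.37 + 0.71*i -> [8.37, 9.08, 9.79, 10.5, 11.21]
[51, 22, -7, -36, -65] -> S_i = 51 + -29*i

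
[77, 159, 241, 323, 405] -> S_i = 77 + 82*i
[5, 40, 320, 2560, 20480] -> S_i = 5*8^i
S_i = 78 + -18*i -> [78, 60, 42, 24, 6]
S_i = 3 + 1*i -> [3, 4, 5, 6, 7]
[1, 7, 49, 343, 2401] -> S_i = 1*7^i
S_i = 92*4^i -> [92, 368, 1472, 5888, 23552]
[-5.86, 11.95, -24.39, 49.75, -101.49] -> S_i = -5.86*(-2.04)^i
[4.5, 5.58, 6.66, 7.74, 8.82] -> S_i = 4.50 + 1.08*i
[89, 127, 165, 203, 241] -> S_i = 89 + 38*i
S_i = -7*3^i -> [-7, -21, -63, -189, -567]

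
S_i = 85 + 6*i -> [85, 91, 97, 103, 109]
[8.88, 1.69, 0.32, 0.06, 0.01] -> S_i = 8.88*0.19^i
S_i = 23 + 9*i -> [23, 32, 41, 50, 59]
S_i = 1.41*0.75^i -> [1.41, 1.06, 0.79, 0.59, 0.45]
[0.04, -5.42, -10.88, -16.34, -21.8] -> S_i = 0.04 + -5.46*i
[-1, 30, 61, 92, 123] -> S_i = -1 + 31*i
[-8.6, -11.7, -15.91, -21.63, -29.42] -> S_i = -8.60*1.36^i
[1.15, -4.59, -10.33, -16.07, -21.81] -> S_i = 1.15 + -5.74*i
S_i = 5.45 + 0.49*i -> [5.45, 5.94, 6.43, 6.92, 7.41]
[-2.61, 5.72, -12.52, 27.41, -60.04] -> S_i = -2.61*(-2.19)^i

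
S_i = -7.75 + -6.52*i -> [-7.75, -14.27, -20.79, -27.31, -33.83]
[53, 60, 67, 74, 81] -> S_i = 53 + 7*i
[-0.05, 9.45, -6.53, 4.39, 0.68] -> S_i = Random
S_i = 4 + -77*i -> [4, -73, -150, -227, -304]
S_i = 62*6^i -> [62, 372, 2232, 13392, 80352]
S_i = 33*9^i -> [33, 297, 2673, 24057, 216513]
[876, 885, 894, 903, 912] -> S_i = 876 + 9*i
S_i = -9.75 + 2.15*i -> [-9.75, -7.6, -5.45, -3.3, -1.15]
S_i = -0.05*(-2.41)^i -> [-0.05, 0.12, -0.29, 0.7, -1.69]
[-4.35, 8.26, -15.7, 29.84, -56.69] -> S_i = -4.35*(-1.90)^i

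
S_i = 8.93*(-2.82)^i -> [8.93, -25.18, 71.01, -200.26, 564.74]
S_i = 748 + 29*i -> [748, 777, 806, 835, 864]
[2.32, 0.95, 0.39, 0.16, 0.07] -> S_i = 2.32*0.41^i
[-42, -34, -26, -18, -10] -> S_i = -42 + 8*i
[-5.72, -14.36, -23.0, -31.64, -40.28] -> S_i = -5.72 + -8.64*i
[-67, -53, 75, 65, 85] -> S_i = Random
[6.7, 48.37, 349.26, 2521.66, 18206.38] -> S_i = 6.70*7.22^i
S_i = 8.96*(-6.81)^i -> [8.96, -61.02, 415.53, -2829.76, 19270.65]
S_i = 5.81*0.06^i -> [5.81, 0.35, 0.02, 0.0, 0.0]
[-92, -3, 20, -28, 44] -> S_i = Random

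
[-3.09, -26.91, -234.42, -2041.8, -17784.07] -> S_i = -3.09*8.71^i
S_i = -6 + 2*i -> [-6, -4, -2, 0, 2]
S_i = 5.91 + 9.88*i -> [5.91, 15.79, 25.67, 35.55, 45.43]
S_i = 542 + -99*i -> [542, 443, 344, 245, 146]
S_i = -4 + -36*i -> [-4, -40, -76, -112, -148]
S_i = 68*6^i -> [68, 408, 2448, 14688, 88128]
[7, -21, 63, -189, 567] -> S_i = 7*-3^i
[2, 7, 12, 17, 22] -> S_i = 2 + 5*i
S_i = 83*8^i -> [83, 664, 5312, 42496, 339968]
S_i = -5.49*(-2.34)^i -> [-5.49, 12.85, -30.06, 70.34, -164.6]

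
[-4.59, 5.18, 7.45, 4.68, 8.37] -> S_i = Random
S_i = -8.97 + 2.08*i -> [-8.97, -6.89, -4.81, -2.73, -0.65]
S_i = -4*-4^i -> [-4, 16, -64, 256, -1024]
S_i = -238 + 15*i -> [-238, -223, -208, -193, -178]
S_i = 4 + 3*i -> [4, 7, 10, 13, 16]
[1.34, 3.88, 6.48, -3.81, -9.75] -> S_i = Random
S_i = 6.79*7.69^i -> [6.79, 52.22, 401.53, 3087.8, 23745.16]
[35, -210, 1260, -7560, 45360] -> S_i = 35*-6^i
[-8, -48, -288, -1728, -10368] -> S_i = -8*6^i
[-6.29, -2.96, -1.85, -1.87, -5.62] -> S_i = Random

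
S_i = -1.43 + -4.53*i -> [-1.43, -5.96, -10.49, -15.02, -19.55]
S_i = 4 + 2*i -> [4, 6, 8, 10, 12]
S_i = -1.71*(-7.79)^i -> [-1.71, 13.32, -103.77, 808.37, -6297.18]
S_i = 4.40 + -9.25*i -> [4.4, -4.85, -14.1, -23.35, -32.6]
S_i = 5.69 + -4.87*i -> [5.69, 0.82, -4.05, -8.92, -13.79]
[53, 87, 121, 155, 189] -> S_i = 53 + 34*i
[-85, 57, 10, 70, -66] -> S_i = Random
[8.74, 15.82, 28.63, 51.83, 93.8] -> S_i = 8.74*1.81^i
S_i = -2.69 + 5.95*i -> [-2.69, 3.26, 9.21, 15.16, 21.11]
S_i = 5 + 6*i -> [5, 11, 17, 23, 29]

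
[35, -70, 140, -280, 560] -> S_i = 35*-2^i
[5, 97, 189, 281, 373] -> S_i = 5 + 92*i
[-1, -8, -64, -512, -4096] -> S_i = -1*8^i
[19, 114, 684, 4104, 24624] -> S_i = 19*6^i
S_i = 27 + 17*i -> [27, 44, 61, 78, 95]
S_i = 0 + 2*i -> [0, 2, 4, 6, 8]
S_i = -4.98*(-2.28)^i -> [-4.98, 11.35, -25.89, 59.02, -134.58]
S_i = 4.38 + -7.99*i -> [4.38, -3.61, -11.6, -19.59, -27.58]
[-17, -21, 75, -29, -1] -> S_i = Random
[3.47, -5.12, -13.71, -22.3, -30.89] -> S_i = 3.47 + -8.59*i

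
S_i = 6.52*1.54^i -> [6.52, 10.04, 15.46, 23.81, 36.67]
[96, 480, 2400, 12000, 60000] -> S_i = 96*5^i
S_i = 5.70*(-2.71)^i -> [5.7, -15.45, 41.86, -113.44, 307.43]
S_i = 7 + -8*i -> [7, -1, -9, -17, -25]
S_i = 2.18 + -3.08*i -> [2.18, -0.9, -3.98, -7.06, -10.14]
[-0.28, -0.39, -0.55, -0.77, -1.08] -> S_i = -0.28*1.40^i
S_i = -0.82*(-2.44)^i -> [-0.82, 2.0, -4.88, 11.91, -29.07]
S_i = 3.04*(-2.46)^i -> [3.04, -7.48, 18.4, -45.26, 111.33]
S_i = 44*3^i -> [44, 132, 396, 1188, 3564]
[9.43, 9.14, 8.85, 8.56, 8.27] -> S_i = 9.43 + -0.29*i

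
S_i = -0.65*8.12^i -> [-0.65, -5.28, -42.86, -348.0, -2825.77]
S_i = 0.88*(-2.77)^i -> [0.88, -2.44, 6.75, -18.7, 51.81]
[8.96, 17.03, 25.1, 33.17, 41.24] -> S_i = 8.96 + 8.07*i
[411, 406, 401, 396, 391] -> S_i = 411 + -5*i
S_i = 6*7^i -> [6, 42, 294, 2058, 14406]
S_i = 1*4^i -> [1, 4, 16, 64, 256]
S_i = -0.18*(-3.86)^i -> [-0.18, 0.69, -2.68, 10.35, -39.96]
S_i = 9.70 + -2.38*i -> [9.7, 7.32, 4.94, 2.56, 0.18]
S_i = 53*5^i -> [53, 265, 1325, 6625, 33125]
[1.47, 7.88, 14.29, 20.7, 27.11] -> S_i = 1.47 + 6.41*i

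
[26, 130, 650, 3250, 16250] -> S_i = 26*5^i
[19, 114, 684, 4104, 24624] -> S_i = 19*6^i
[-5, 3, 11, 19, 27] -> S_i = -5 + 8*i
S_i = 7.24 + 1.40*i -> [7.24, 8.64, 10.04, 11.44, 12.84]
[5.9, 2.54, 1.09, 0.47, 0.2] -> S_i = 5.90*0.43^i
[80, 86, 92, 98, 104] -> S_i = 80 + 6*i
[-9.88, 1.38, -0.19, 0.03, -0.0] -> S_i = -9.88*(-0.14)^i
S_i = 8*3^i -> [8, 24, 72, 216, 648]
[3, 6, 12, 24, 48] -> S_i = 3*2^i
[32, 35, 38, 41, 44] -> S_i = 32 + 3*i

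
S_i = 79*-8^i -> [79, -632, 5056, -40448, 323584]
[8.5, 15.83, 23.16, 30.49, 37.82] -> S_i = 8.50 + 7.33*i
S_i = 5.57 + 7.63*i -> [5.57, 13.2, 20.83, 28.46, 36.09]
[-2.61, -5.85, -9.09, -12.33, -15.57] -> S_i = -2.61 + -3.24*i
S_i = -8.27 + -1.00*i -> [-8.27, -9.27, -10.27, -11.27, -12.27]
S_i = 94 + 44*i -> [94, 138, 182, 226, 270]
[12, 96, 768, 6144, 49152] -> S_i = 12*8^i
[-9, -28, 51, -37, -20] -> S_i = Random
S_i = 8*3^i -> [8, 24, 72, 216, 648]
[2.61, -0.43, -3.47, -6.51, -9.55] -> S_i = 2.61 + -3.04*i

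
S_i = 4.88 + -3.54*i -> [4.88, 1.34, -2.2, -5.74, -9.28]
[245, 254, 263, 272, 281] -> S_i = 245 + 9*i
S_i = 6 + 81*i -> [6, 87, 168, 249, 330]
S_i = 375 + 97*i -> [375, 472, 569, 666, 763]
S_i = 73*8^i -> [73, 584, 4672, 37376, 299008]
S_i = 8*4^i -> [8, 32, 128, 512, 2048]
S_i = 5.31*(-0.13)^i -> [5.31, -0.69, 0.09, -0.01, 0.0]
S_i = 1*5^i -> [1, 5, 25, 125, 625]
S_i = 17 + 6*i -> [17, 23, 29, 35, 41]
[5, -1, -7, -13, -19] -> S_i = 5 + -6*i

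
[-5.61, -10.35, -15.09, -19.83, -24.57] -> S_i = -5.61 + -4.74*i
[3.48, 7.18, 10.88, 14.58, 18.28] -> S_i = 3.48 + 3.70*i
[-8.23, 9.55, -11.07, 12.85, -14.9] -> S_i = -8.23*(-1.16)^i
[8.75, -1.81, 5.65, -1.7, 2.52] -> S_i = Random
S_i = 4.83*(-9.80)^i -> [4.83, -47.33, 463.87, -4545.96, 44550.38]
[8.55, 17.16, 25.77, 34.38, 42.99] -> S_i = 8.55 + 8.61*i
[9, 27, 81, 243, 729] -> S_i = 9*3^i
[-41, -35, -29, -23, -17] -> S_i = -41 + 6*i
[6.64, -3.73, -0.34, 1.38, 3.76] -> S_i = Random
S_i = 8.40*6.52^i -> [8.4, 54.77, 357.09, 2328.21, 15179.93]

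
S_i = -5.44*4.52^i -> [-5.44, -24.59, -111.14, -502.36, -2270.66]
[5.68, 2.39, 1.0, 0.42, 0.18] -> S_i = 5.68*0.42^i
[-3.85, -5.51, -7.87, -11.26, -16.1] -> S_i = -3.85*1.43^i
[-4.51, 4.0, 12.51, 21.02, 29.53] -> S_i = -4.51 + 8.51*i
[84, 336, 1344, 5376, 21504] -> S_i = 84*4^i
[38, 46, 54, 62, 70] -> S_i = 38 + 8*i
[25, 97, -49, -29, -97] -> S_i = Random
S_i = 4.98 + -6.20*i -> [4.98, -1.22, -7.42, -13.62, -19.82]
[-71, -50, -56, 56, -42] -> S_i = Random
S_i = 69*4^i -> [69, 276, 1104, 4416, 17664]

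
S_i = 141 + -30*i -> [141, 111, 81, 51, 21]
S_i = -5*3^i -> [-5, -15, -45, -135, -405]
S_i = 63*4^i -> [63, 252, 1008, 4032, 16128]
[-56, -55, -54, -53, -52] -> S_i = -56 + 1*i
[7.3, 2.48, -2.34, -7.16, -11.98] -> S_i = 7.30 + -4.82*i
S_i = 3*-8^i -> [3, -24, 192, -1536, 12288]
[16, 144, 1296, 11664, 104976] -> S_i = 16*9^i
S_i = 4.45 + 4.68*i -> [4.45, 9.13, 13.81, 18.49, 23.17]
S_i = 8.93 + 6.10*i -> [8.93, 15.03, 21.13, 27.23, 33.33]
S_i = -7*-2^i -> [-7, 14, -28, 56, -112]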